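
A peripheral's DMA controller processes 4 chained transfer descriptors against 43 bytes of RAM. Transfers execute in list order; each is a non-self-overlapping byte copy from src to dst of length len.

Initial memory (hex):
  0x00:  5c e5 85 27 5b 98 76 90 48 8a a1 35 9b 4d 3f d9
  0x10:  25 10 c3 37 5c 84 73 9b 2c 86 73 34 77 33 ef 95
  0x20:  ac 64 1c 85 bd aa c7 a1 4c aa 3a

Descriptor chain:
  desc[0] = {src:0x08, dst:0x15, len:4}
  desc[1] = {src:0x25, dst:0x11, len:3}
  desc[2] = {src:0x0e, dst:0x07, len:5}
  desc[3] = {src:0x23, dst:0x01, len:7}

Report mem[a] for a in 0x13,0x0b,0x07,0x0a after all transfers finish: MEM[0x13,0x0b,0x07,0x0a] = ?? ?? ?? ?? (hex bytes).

D0: mem[0x15..0x18] <- [48 8a a1 35]
D1: mem[0x11..0x13] <- [aa c7 a1]
D2: mem[0x07..0x0b] <- [3f d9 25 aa c7]
D3: mem[0x01..0x07] <- [85 bd aa c7 a1 4c aa]
query mem[0x13]=0xa1, mem[0x0b]=0xc7, mem[0x07]=0xaa, mem[0x0a]=0xaa

MEM[0x13,0x0b,0x07,0x0a] = a1 c7 aa aa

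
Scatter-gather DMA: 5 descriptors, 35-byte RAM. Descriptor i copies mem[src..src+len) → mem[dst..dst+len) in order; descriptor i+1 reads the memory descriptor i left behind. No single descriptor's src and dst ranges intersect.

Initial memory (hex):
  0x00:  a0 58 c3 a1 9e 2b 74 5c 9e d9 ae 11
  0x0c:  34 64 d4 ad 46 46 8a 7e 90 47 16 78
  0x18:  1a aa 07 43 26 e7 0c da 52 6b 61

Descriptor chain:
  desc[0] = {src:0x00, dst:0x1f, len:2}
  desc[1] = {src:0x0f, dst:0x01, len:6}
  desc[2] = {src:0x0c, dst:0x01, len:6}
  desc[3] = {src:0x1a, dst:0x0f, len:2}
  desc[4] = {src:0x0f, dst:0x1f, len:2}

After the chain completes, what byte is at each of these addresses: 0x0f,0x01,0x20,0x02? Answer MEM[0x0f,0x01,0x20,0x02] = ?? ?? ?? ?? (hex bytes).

#0 dst[0x1f+2] := {0xa0,0x58}
#1 dst[0x01+6] := {0xad,0x46,0x46,0x8a,0x7e,0x90}
#2 dst[0x01+6] := {0x34,0x64,0xd4,0xad,0x46,0x46}
#3 dst[0x0f+2] := {0x07,0x43}
#4 dst[0x1f+2] := {0x07,0x43}
query mem[0x0f]=0x07, mem[0x01]=0x34, mem[0x20]=0x43, mem[0x02]=0x64

MEM[0x0f,0x01,0x20,0x02] = 07 34 43 64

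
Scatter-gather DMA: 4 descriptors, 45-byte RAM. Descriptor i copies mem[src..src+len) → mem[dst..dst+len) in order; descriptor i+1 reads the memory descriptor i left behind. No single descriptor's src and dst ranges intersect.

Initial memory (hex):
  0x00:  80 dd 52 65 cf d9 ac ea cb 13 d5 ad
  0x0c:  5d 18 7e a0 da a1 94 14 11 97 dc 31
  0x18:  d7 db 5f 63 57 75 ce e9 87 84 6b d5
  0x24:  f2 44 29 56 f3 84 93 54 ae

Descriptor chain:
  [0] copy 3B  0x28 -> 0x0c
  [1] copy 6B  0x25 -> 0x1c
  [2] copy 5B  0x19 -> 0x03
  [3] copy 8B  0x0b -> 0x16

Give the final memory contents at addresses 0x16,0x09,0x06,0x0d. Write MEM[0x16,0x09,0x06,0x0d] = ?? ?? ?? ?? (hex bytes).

MEM[0x16,0x09,0x06,0x0d] = ad 13 44 84

  after D0: wrote 3B at 0x0c = f38493
  after D1: wrote 6B at 0x1c = 442956f38493
  after D2: wrote 5B at 0x03 = db5f634429
  after D3: wrote 8B at 0x16 = adf38493a0daa194
query mem[0x16]=0xad, mem[0x09]=0x13, mem[0x06]=0x44, mem[0x0d]=0x84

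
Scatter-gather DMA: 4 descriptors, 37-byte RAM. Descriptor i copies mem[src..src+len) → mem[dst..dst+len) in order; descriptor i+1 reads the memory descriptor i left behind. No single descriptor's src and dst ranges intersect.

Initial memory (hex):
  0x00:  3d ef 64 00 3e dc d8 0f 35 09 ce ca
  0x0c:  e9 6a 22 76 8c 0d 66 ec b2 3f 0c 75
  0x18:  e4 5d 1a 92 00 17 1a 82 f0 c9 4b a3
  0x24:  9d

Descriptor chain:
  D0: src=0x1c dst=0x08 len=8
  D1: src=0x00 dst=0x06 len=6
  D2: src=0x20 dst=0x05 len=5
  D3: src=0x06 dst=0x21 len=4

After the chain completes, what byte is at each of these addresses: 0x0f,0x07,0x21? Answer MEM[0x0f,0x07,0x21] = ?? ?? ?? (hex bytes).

MEM[0x0f,0x07,0x21] = a3 4b c9

D0: mem[0x08..0x0f] <- [00 17 1a 82 f0 c9 4b a3]
D1: mem[0x06..0x0b] <- [3d ef 64 00 3e dc]
D2: mem[0x05..0x09] <- [f0 c9 4b a3 9d]
D3: mem[0x21..0x24] <- [c9 4b a3 9d]
query mem[0x0f]=0xa3, mem[0x07]=0x4b, mem[0x21]=0xc9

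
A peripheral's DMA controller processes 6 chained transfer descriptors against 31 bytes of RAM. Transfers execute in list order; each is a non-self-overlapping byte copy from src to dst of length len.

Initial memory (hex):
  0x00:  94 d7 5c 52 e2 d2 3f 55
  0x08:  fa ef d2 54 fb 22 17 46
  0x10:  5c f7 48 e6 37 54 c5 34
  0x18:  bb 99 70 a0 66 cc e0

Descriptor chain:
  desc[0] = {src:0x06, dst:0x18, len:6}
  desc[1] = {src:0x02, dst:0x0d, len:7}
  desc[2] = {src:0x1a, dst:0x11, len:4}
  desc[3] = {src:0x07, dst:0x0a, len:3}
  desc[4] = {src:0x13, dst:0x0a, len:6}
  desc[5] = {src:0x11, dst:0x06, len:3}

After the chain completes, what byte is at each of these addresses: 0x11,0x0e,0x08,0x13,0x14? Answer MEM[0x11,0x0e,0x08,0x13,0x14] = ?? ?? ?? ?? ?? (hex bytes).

MEM[0x11,0x0e,0x08,0x13,0x14] = fa 34 d2 d2 54

  after D0: wrote 6B at 0x18 = 3f55faefd254
  after D1: wrote 7B at 0x0d = 5c52e2d23f55fa
  after D2: wrote 4B at 0x11 = faefd254
  after D3: wrote 3B at 0x0a = 55faef
  after D4: wrote 6B at 0x0a = d25454c5343f
  after D5: wrote 3B at 0x06 = faefd2
query mem[0x11]=0xfa, mem[0x0e]=0x34, mem[0x08]=0xd2, mem[0x13]=0xd2, mem[0x14]=0x54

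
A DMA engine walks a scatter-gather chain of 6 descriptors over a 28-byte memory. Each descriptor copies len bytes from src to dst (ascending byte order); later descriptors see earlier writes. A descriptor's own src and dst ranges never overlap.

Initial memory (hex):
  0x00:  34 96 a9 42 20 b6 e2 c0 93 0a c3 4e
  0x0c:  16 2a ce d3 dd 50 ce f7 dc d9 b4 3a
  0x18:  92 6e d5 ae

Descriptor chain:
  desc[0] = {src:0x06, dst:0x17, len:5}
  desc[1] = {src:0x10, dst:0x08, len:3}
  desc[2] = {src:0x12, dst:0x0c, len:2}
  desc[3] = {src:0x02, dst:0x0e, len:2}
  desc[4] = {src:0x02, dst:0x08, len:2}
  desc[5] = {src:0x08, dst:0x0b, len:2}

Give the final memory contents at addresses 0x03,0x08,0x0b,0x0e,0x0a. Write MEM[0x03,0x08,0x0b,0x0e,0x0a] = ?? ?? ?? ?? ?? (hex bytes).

[0] 0x06->0x17 len=5 : e2 c0 93 0a c3
[1] 0x10->0x08 len=3 : dd 50 ce
[2] 0x12->0x0c len=2 : ce f7
[3] 0x02->0x0e len=2 : a9 42
[4] 0x02->0x08 len=2 : a9 42
[5] 0x08->0x0b len=2 : a9 42
query mem[0x03]=0x42, mem[0x08]=0xa9, mem[0x0b]=0xa9, mem[0x0e]=0xa9, mem[0x0a]=0xce

MEM[0x03,0x08,0x0b,0x0e,0x0a] = 42 a9 a9 a9 ce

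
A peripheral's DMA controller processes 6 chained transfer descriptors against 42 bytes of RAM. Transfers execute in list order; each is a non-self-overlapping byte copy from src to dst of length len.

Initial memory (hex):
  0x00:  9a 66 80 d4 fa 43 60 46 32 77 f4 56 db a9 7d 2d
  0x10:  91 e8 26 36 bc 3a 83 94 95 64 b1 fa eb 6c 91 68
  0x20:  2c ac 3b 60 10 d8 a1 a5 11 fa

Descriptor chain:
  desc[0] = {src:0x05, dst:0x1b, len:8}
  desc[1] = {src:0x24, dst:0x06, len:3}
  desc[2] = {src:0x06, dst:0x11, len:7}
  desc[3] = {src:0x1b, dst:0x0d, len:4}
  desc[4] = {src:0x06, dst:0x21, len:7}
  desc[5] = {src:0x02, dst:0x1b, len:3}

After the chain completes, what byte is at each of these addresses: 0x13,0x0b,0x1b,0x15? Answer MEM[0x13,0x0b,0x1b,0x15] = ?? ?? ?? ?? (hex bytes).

#0 dst[0x1b+8] := {0x43,0x60,0x46,0x32,0x77,0xf4,0x56,0xdb}
#1 dst[0x06+3] := {0x10,0xd8,0xa1}
#2 dst[0x11+7] := {0x10,0xd8,0xa1,0x77,0xf4,0x56,0xdb}
#3 dst[0x0d+4] := {0x43,0x60,0x46,0x32}
#4 dst[0x21+7] := {0x10,0xd8,0xa1,0x77,0xf4,0x56,0xdb}
#5 dst[0x1b+3] := {0x80,0xd4,0xfa}
query mem[0x13]=0xa1, mem[0x0b]=0x56, mem[0x1b]=0x80, mem[0x15]=0xf4

MEM[0x13,0x0b,0x1b,0x15] = a1 56 80 f4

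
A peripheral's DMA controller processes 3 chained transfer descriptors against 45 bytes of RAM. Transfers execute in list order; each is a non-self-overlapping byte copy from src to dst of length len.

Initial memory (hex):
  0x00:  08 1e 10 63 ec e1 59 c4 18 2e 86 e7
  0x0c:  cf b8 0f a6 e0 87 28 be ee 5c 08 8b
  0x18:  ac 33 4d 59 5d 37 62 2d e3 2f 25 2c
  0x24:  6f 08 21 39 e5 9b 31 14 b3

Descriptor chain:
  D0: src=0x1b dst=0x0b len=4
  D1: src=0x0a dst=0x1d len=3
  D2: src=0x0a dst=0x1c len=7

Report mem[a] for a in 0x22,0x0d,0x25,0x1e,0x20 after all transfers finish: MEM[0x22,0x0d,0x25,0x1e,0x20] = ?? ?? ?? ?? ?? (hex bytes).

  after D0: wrote 4B at 0x0b = 595d3762
  after D1: wrote 3B at 0x1d = 86595d
  after D2: wrote 7B at 0x1c = 86595d3762a6e0
query mem[0x22]=0xe0, mem[0x0d]=0x37, mem[0x25]=0x08, mem[0x1e]=0x5d, mem[0x20]=0x62

MEM[0x22,0x0d,0x25,0x1e,0x20] = e0 37 08 5d 62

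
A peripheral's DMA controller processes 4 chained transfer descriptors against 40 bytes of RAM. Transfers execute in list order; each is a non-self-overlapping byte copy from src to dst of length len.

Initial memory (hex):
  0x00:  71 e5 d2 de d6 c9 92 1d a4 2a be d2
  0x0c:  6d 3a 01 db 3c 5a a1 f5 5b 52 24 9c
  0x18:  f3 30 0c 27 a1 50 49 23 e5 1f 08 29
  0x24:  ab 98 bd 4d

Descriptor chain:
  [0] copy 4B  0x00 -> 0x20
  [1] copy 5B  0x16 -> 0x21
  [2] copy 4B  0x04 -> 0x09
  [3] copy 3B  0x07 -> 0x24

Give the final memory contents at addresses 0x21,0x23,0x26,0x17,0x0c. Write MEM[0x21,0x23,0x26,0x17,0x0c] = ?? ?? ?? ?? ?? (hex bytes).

[0] 0x00->0x20 len=4 : 71 e5 d2 de
[1] 0x16->0x21 len=5 : 24 9c f3 30 0c
[2] 0x04->0x09 len=4 : d6 c9 92 1d
[3] 0x07->0x24 len=3 : 1d a4 d6
query mem[0x21]=0x24, mem[0x23]=0xf3, mem[0x26]=0xd6, mem[0x17]=0x9c, mem[0x0c]=0x1d

MEM[0x21,0x23,0x26,0x17,0x0c] = 24 f3 d6 9c 1d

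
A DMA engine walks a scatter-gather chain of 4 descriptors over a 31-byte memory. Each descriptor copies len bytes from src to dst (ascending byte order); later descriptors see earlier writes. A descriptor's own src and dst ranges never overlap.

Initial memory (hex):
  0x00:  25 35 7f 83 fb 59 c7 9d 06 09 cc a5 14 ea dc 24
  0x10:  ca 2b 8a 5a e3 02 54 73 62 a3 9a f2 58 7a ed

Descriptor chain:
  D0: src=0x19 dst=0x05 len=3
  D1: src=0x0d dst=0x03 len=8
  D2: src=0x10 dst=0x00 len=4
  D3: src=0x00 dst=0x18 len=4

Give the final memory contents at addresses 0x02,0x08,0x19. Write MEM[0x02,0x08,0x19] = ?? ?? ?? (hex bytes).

D0: mem[0x05..0x07] <- [a3 9a f2]
D1: mem[0x03..0x0a] <- [ea dc 24 ca 2b 8a 5a e3]
D2: mem[0x00..0x03] <- [ca 2b 8a 5a]
D3: mem[0x18..0x1b] <- [ca 2b 8a 5a]
query mem[0x02]=0x8a, mem[0x08]=0x8a, mem[0x19]=0x2b

MEM[0x02,0x08,0x19] = 8a 8a 2b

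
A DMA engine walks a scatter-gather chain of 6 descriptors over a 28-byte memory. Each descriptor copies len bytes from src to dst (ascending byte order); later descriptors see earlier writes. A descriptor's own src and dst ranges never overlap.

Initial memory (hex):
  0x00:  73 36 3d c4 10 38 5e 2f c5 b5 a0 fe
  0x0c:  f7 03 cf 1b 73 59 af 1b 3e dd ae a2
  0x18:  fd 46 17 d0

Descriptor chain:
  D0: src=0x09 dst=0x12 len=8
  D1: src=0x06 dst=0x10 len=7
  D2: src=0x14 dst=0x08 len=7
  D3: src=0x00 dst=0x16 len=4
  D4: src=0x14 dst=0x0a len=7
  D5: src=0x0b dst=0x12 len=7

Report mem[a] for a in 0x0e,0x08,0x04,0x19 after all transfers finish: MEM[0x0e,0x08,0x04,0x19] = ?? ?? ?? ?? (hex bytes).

MEM[0x0e,0x08,0x04,0x19] = 3d a0 10 c4

#0 dst[0x12+8] := {0xb5,0xa0,0xfe,0xf7,0x03,0xcf,0x1b,0x73}
#1 dst[0x10+7] := {0x5e,0x2f,0xc5,0xb5,0xa0,0xfe,0xf7}
#2 dst[0x08+7] := {0xa0,0xfe,0xf7,0xcf,0x1b,0x73,0x17}
#3 dst[0x16+4] := {0x73,0x36,0x3d,0xc4}
#4 dst[0x0a+7] := {0xa0,0xfe,0x73,0x36,0x3d,0xc4,0x17}
#5 dst[0x12+7] := {0xfe,0x73,0x36,0x3d,0xc4,0x17,0x2f}
query mem[0x0e]=0x3d, mem[0x08]=0xa0, mem[0x04]=0x10, mem[0x19]=0xc4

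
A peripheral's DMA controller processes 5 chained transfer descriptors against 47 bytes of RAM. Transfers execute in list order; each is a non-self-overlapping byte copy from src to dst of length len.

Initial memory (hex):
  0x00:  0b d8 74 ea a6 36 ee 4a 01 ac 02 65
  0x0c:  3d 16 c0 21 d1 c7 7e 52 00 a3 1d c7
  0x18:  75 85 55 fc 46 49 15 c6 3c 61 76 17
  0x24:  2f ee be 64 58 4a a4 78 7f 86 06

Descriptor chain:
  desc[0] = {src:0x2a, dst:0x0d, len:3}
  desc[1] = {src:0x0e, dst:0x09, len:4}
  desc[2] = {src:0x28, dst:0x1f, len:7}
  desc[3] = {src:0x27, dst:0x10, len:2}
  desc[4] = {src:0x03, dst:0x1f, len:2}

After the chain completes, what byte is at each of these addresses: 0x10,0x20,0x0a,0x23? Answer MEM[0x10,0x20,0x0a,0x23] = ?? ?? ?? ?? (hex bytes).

MEM[0x10,0x20,0x0a,0x23] = 64 a6 7f 7f

  after D0: wrote 3B at 0x0d = a4787f
  after D1: wrote 4B at 0x09 = 787fd1c7
  after D2: wrote 7B at 0x1f = 584aa4787f8606
  after D3: wrote 2B at 0x10 = 6458
  after D4: wrote 2B at 0x1f = eaa6
query mem[0x10]=0x64, mem[0x20]=0xa6, mem[0x0a]=0x7f, mem[0x23]=0x7f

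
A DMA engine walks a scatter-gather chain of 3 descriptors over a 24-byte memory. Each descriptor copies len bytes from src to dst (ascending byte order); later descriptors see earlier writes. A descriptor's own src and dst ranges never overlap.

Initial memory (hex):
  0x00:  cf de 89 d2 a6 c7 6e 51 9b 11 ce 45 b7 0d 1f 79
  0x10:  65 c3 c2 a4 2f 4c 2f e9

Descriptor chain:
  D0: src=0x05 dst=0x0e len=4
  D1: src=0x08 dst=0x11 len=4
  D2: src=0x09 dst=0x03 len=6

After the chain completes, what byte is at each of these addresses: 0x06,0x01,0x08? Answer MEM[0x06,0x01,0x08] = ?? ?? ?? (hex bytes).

[0] 0x05->0x0e len=4 : c7 6e 51 9b
[1] 0x08->0x11 len=4 : 9b 11 ce 45
[2] 0x09->0x03 len=6 : 11 ce 45 b7 0d c7
query mem[0x06]=0xb7, mem[0x01]=0xde, mem[0x08]=0xc7

MEM[0x06,0x01,0x08] = b7 de c7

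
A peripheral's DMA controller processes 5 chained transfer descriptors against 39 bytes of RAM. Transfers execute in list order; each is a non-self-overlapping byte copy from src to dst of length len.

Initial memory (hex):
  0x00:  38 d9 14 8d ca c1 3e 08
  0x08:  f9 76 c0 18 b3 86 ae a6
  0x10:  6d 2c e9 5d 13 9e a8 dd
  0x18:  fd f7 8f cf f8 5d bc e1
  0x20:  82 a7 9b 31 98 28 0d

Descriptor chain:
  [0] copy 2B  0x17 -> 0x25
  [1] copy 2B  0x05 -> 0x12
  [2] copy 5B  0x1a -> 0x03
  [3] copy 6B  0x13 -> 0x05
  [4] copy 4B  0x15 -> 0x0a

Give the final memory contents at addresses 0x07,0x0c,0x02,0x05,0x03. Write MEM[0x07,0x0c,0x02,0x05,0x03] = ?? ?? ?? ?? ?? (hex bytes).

  after D0: wrote 2B at 0x25 = ddfd
  after D1: wrote 2B at 0x12 = c13e
  after D2: wrote 5B at 0x03 = 8fcff85dbc
  after D3: wrote 6B at 0x05 = 3e139ea8ddfd
  after D4: wrote 4B at 0x0a = 9ea8ddfd
query mem[0x07]=0x9e, mem[0x0c]=0xdd, mem[0x02]=0x14, mem[0x05]=0x3e, mem[0x03]=0x8f

MEM[0x07,0x0c,0x02,0x05,0x03] = 9e dd 14 3e 8f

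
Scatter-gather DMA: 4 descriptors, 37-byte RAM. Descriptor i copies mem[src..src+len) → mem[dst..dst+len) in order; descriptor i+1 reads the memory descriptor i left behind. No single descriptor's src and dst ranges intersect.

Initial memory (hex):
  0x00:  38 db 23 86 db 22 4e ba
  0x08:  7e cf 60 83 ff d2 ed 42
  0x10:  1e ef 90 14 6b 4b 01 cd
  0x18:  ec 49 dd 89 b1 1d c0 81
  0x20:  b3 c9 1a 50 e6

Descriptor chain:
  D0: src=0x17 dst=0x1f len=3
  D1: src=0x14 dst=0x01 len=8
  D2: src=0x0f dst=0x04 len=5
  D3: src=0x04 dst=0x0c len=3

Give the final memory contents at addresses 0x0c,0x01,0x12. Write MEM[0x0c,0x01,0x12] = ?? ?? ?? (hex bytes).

MEM[0x0c,0x01,0x12] = 42 6b 90

D0: mem[0x1f..0x21] <- [cd ec 49]
D1: mem[0x01..0x08] <- [6b 4b 01 cd ec 49 dd 89]
D2: mem[0x04..0x08] <- [42 1e ef 90 14]
D3: mem[0x0c..0x0e] <- [42 1e ef]
query mem[0x0c]=0x42, mem[0x01]=0x6b, mem[0x12]=0x90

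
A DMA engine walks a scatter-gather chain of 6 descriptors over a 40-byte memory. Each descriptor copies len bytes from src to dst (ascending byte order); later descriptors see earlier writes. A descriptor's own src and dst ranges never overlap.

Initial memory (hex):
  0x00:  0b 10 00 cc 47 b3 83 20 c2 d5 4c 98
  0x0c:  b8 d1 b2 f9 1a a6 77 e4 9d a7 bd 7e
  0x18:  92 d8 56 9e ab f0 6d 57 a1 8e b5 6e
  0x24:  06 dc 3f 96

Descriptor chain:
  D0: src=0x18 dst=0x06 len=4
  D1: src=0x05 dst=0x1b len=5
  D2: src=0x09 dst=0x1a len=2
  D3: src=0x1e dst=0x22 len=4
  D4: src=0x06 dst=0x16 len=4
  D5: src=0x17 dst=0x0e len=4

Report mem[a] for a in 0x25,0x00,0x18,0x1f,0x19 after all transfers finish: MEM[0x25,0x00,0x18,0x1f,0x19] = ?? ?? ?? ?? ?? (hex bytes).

MEM[0x25,0x00,0x18,0x1f,0x19] = 8e 0b 56 9e 9e

  after D0: wrote 4B at 0x06 = 92d8569e
  after D1: wrote 5B at 0x1b = b392d8569e
  after D2: wrote 2B at 0x1a = 9e4c
  after D3: wrote 4B at 0x22 = 569ea18e
  after D4: wrote 4B at 0x16 = 92d8569e
  after D5: wrote 4B at 0x0e = d8569e9e
query mem[0x25]=0x8e, mem[0x00]=0x0b, mem[0x18]=0x56, mem[0x1f]=0x9e, mem[0x19]=0x9e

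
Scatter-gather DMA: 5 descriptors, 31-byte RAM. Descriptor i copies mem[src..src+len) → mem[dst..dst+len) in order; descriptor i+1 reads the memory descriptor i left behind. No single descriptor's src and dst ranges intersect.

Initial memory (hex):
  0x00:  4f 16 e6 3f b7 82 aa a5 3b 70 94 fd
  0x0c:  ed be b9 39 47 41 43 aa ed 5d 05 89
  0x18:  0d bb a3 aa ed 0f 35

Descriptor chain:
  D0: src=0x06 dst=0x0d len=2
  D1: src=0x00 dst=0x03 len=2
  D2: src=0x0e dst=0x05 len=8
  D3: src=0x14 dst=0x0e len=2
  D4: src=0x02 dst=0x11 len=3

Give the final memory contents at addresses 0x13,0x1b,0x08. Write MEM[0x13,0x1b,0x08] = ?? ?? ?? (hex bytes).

  after D0: wrote 2B at 0x0d = aaa5
  after D1: wrote 2B at 0x03 = 4f16
  after D2: wrote 8B at 0x05 = a539474143aaed5d
  after D3: wrote 2B at 0x0e = ed5d
  after D4: wrote 3B at 0x11 = e64f16
query mem[0x13]=0x16, mem[0x1b]=0xaa, mem[0x08]=0x41

MEM[0x13,0x1b,0x08] = 16 aa 41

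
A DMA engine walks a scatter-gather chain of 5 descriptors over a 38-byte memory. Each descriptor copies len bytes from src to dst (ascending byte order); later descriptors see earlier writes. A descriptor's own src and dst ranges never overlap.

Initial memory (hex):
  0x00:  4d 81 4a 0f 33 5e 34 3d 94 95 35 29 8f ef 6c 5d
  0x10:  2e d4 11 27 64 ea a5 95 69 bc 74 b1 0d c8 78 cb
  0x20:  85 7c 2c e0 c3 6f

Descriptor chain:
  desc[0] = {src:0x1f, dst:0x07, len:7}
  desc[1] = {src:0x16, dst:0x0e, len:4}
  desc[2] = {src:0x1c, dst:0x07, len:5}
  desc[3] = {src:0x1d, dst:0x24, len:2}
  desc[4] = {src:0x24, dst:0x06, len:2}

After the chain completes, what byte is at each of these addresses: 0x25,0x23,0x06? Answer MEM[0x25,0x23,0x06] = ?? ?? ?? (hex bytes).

[0] 0x1f->0x07 len=7 : cb 85 7c 2c e0 c3 6f
[1] 0x16->0x0e len=4 : a5 95 69 bc
[2] 0x1c->0x07 len=5 : 0d c8 78 cb 85
[3] 0x1d->0x24 len=2 : c8 78
[4] 0x24->0x06 len=2 : c8 78
query mem[0x25]=0x78, mem[0x23]=0xe0, mem[0x06]=0xc8

MEM[0x25,0x23,0x06] = 78 e0 c8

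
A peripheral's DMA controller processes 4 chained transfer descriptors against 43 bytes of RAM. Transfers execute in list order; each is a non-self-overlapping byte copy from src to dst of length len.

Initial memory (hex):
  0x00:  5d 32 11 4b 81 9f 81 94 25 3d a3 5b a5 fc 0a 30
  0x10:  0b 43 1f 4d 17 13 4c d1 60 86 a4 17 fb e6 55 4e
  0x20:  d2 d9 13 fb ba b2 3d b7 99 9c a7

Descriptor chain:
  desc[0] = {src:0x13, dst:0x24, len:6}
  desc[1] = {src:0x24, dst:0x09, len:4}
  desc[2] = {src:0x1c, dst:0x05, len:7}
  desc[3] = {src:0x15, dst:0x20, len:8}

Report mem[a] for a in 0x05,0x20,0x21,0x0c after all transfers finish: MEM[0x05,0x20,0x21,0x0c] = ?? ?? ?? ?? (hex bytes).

MEM[0x05,0x20,0x21,0x0c] = fb 13 4c 4c

[0] 0x13->0x24 len=6 : 4d 17 13 4c d1 60
[1] 0x24->0x09 len=4 : 4d 17 13 4c
[2] 0x1c->0x05 len=7 : fb e6 55 4e d2 d9 13
[3] 0x15->0x20 len=8 : 13 4c d1 60 86 a4 17 fb
query mem[0x05]=0xfb, mem[0x20]=0x13, mem[0x21]=0x4c, mem[0x0c]=0x4c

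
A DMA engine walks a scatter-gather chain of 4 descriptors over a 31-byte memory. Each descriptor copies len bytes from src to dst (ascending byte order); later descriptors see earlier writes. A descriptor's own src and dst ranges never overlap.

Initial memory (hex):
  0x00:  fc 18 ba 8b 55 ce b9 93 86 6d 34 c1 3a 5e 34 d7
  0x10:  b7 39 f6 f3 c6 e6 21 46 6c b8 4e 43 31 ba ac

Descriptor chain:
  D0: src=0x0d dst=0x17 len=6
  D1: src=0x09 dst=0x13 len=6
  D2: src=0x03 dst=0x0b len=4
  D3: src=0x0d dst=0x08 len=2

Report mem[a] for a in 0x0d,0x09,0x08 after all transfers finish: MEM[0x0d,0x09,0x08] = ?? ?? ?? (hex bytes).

MEM[0x0d,0x09,0x08] = ce b9 ce

[0] 0x0d->0x17 len=6 : 5e 34 d7 b7 39 f6
[1] 0x09->0x13 len=6 : 6d 34 c1 3a 5e 34
[2] 0x03->0x0b len=4 : 8b 55 ce b9
[3] 0x0d->0x08 len=2 : ce b9
query mem[0x0d]=0xce, mem[0x09]=0xb9, mem[0x08]=0xce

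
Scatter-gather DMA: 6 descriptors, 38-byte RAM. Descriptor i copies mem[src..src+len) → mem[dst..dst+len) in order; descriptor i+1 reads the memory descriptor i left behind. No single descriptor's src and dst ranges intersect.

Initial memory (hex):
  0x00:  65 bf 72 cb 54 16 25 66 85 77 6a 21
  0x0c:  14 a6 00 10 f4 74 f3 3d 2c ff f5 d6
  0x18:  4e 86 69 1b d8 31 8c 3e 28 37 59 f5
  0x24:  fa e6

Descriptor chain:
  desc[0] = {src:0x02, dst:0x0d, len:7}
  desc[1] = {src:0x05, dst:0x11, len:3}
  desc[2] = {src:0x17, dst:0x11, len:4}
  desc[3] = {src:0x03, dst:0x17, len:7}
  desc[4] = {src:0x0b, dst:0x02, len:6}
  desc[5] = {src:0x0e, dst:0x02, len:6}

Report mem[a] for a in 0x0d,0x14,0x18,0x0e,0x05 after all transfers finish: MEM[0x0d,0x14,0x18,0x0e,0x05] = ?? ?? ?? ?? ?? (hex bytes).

MEM[0x0d,0x14,0x18,0x0e,0x05] = 72 69 54 cb d6

#0 dst[0x0d+7] := {0x72,0xcb,0x54,0x16,0x25,0x66,0x85}
#1 dst[0x11+3] := {0x16,0x25,0x66}
#2 dst[0x11+4] := {0xd6,0x4e,0x86,0x69}
#3 dst[0x17+7] := {0xcb,0x54,0x16,0x25,0x66,0x85,0x77}
#4 dst[0x02+6] := {0x21,0x14,0x72,0xcb,0x54,0x16}
#5 dst[0x02+6] := {0xcb,0x54,0x16,0xd6,0x4e,0x86}
query mem[0x0d]=0x72, mem[0x14]=0x69, mem[0x18]=0x54, mem[0x0e]=0xcb, mem[0x05]=0xd6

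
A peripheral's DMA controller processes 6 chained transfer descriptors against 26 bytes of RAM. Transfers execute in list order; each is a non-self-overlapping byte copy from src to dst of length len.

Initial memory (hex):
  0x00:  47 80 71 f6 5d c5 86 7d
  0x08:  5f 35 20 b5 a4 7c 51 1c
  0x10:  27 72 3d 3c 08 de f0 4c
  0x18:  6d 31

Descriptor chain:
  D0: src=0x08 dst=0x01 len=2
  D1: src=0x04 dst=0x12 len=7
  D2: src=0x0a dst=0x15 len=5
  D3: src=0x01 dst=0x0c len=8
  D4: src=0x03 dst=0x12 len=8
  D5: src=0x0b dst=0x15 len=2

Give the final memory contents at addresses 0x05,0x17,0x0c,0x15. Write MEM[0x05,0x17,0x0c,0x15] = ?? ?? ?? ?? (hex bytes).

MEM[0x05,0x17,0x0c,0x15] = c5 5f 5f b5

#0 dst[0x01+2] := {0x5f,0x35}
#1 dst[0x12+7] := {0x5d,0xc5,0x86,0x7d,0x5f,0x35,0x20}
#2 dst[0x15+5] := {0x20,0xb5,0xa4,0x7c,0x51}
#3 dst[0x0c+8] := {0x5f,0x35,0xf6,0x5d,0xc5,0x86,0x7d,0x5f}
#4 dst[0x12+8] := {0xf6,0x5d,0xc5,0x86,0x7d,0x5f,0x35,0x20}
#5 dst[0x15+2] := {0xb5,0x5f}
query mem[0x05]=0xc5, mem[0x17]=0x5f, mem[0x0c]=0x5f, mem[0x15]=0xb5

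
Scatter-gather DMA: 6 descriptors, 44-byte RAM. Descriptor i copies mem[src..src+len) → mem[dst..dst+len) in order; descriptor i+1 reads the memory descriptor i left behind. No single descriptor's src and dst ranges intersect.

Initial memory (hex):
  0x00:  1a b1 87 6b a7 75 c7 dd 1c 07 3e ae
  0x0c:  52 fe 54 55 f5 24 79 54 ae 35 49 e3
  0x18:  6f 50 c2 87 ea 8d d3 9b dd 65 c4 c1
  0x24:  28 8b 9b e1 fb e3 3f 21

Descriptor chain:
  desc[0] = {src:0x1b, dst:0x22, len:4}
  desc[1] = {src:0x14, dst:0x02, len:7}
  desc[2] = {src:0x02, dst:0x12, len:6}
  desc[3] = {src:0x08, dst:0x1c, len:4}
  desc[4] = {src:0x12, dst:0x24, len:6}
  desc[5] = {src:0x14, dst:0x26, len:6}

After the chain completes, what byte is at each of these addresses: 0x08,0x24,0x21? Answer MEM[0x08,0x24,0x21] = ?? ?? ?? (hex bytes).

MEM[0x08,0x24,0x21] = c2 ae 65

D0: mem[0x22..0x25] <- [87 ea 8d d3]
D1: mem[0x02..0x08] <- [ae 35 49 e3 6f 50 c2]
D2: mem[0x12..0x17] <- [ae 35 49 e3 6f 50]
D3: mem[0x1c..0x1f] <- [c2 07 3e ae]
D4: mem[0x24..0x29] <- [ae 35 49 e3 6f 50]
D5: mem[0x26..0x2b] <- [49 e3 6f 50 6f 50]
query mem[0x08]=0xc2, mem[0x24]=0xae, mem[0x21]=0x65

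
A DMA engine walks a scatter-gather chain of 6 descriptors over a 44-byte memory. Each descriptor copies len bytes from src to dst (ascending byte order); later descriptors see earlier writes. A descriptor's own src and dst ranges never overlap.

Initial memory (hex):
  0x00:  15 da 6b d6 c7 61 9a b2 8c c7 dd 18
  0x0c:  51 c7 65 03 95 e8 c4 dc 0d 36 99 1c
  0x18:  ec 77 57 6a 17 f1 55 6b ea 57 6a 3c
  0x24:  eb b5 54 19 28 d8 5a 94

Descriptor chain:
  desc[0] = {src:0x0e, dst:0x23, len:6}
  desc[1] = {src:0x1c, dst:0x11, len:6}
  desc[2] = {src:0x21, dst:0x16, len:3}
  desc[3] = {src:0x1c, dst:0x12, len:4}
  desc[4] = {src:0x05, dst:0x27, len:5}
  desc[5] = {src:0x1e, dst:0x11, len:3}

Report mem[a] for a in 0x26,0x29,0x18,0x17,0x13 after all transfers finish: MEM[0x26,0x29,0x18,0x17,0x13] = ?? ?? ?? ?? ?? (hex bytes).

  after D0: wrote 6B at 0x23 = 650395e8c4dc
  after D1: wrote 6B at 0x11 = 17f1556bea57
  after D2: wrote 3B at 0x16 = 576a65
  after D3: wrote 4B at 0x12 = 17f1556b
  after D4: wrote 5B at 0x27 = 619ab28cc7
  after D5: wrote 3B at 0x11 = 556bea
query mem[0x26]=0xe8, mem[0x29]=0xb2, mem[0x18]=0x65, mem[0x17]=0x6a, mem[0x13]=0xea

MEM[0x26,0x29,0x18,0x17,0x13] = e8 b2 65 6a ea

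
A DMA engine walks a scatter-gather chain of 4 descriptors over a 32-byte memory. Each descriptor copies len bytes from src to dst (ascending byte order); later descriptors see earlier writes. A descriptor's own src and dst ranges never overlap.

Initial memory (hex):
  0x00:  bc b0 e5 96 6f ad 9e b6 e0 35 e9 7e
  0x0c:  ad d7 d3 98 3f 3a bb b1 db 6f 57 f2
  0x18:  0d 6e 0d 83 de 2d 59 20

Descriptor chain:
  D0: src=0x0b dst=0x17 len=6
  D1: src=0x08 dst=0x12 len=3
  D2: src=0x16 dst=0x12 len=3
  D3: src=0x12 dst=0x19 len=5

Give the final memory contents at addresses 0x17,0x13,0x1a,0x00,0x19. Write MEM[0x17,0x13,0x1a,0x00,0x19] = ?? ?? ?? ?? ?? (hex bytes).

[0] 0x0b->0x17 len=6 : 7e ad d7 d3 98 3f
[1] 0x08->0x12 len=3 : e0 35 e9
[2] 0x16->0x12 len=3 : 57 7e ad
[3] 0x12->0x19 len=5 : 57 7e ad 6f 57
query mem[0x17]=0x7e, mem[0x13]=0x7e, mem[0x1a]=0x7e, mem[0x00]=0xbc, mem[0x19]=0x57

MEM[0x17,0x13,0x1a,0x00,0x19] = 7e 7e 7e bc 57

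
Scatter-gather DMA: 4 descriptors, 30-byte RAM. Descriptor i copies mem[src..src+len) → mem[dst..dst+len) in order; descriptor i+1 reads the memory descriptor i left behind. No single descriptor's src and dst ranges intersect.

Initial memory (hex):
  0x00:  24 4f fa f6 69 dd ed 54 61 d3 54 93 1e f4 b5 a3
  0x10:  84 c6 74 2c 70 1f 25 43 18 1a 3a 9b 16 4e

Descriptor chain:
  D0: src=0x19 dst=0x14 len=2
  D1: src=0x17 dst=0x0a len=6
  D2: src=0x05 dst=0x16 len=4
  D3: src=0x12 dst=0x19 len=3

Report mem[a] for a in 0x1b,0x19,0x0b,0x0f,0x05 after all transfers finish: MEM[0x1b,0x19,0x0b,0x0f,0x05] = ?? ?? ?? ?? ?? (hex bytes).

  after D0: wrote 2B at 0x14 = 1a3a
  after D1: wrote 6B at 0x0a = 43181a3a9b16
  after D2: wrote 4B at 0x16 = dded5461
  after D3: wrote 3B at 0x19 = 742c1a
query mem[0x1b]=0x1a, mem[0x19]=0x74, mem[0x0b]=0x18, mem[0x0f]=0x16, mem[0x05]=0xdd

MEM[0x1b,0x19,0x0b,0x0f,0x05] = 1a 74 18 16 dd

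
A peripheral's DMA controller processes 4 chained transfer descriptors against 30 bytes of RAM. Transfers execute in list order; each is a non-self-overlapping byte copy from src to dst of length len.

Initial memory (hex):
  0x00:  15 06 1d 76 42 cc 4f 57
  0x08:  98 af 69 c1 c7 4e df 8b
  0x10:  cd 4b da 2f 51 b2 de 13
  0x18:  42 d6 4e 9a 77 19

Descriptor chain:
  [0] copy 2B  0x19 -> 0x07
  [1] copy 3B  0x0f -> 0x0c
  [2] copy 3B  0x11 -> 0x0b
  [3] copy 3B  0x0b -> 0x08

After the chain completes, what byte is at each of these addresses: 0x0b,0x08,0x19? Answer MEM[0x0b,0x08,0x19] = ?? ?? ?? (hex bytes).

[0] 0x19->0x07 len=2 : d6 4e
[1] 0x0f->0x0c len=3 : 8b cd 4b
[2] 0x11->0x0b len=3 : 4b da 2f
[3] 0x0b->0x08 len=3 : 4b da 2f
query mem[0x0b]=0x4b, mem[0x08]=0x4b, mem[0x19]=0xd6

MEM[0x0b,0x08,0x19] = 4b 4b d6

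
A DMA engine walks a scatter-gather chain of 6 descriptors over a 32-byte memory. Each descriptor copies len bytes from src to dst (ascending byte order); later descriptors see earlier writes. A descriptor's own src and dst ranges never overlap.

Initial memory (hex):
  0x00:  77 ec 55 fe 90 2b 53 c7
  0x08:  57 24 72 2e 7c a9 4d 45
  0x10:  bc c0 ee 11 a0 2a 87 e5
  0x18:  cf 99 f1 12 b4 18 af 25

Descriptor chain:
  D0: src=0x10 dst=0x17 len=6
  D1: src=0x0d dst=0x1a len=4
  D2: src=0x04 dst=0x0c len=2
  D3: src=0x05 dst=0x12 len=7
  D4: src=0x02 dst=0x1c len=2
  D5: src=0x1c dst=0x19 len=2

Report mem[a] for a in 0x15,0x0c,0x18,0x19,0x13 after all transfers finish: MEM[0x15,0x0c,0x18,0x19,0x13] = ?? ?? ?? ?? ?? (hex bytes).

MEM[0x15,0x0c,0x18,0x19,0x13] = 57 90 2e 55 53

#0 dst[0x17+6] := {0xbc,0xc0,0xee,0x11,0xa0,0x2a}
#1 dst[0x1a+4] := {0xa9,0x4d,0x45,0xbc}
#2 dst[0x0c+2] := {0x90,0x2b}
#3 dst[0x12+7] := {0x2b,0x53,0xc7,0x57,0x24,0x72,0x2e}
#4 dst[0x1c+2] := {0x55,0xfe}
#5 dst[0x19+2] := {0x55,0xfe}
query mem[0x15]=0x57, mem[0x0c]=0x90, mem[0x18]=0x2e, mem[0x19]=0x55, mem[0x13]=0x53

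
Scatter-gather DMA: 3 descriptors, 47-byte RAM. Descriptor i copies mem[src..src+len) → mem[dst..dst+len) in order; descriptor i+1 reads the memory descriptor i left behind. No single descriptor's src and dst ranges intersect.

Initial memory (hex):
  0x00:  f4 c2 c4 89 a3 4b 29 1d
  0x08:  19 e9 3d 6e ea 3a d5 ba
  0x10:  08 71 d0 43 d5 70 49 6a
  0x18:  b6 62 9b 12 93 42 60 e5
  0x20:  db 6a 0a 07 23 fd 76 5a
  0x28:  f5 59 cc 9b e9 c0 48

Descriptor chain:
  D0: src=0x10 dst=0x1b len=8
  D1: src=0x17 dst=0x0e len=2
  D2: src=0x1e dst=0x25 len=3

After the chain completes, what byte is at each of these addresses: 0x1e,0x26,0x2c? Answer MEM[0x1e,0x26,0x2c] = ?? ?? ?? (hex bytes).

MEM[0x1e,0x26,0x2c] = 43 d5 e9

  after D0: wrote 8B at 0x1b = 0871d043d570496a
  after D1: wrote 2B at 0x0e = 6ab6
  after D2: wrote 3B at 0x25 = 43d570
query mem[0x1e]=0x43, mem[0x26]=0xd5, mem[0x2c]=0xe9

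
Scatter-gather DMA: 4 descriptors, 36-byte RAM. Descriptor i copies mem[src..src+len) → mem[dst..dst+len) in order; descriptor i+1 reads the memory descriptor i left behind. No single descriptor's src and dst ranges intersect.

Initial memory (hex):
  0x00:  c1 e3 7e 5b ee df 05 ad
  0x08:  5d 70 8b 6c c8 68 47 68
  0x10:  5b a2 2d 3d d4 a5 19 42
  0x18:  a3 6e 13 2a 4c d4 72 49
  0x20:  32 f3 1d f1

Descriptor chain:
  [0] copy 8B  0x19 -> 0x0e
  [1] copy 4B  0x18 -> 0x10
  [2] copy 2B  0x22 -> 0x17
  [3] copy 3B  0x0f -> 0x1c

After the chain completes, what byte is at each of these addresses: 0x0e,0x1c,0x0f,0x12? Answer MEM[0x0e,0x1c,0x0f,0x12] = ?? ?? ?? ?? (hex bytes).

MEM[0x0e,0x1c,0x0f,0x12] = 6e 13 13 13

  after D0: wrote 8B at 0x0e = 6e132a4cd4724932
  after D1: wrote 4B at 0x10 = a36e132a
  after D2: wrote 2B at 0x17 = 1df1
  after D3: wrote 3B at 0x1c = 13a36e
query mem[0x0e]=0x6e, mem[0x1c]=0x13, mem[0x0f]=0x13, mem[0x12]=0x13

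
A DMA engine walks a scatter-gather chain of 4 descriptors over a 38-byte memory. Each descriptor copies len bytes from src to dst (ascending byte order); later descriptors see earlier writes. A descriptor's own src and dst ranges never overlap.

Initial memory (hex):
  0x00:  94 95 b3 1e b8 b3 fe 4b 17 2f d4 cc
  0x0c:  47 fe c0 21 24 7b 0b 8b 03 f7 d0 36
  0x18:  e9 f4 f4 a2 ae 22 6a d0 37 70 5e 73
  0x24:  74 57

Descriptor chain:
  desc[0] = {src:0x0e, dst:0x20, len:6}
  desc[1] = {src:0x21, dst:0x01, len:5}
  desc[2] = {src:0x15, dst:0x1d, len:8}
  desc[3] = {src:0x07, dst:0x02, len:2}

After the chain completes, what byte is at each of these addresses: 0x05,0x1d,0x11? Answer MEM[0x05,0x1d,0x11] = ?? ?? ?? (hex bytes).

MEM[0x05,0x1d,0x11] = 8b f7 7b

[0] 0x0e->0x20 len=6 : c0 21 24 7b 0b 8b
[1] 0x21->0x01 len=5 : 21 24 7b 0b 8b
[2] 0x15->0x1d len=8 : f7 d0 36 e9 f4 f4 a2 ae
[3] 0x07->0x02 len=2 : 4b 17
query mem[0x05]=0x8b, mem[0x1d]=0xf7, mem[0x11]=0x7b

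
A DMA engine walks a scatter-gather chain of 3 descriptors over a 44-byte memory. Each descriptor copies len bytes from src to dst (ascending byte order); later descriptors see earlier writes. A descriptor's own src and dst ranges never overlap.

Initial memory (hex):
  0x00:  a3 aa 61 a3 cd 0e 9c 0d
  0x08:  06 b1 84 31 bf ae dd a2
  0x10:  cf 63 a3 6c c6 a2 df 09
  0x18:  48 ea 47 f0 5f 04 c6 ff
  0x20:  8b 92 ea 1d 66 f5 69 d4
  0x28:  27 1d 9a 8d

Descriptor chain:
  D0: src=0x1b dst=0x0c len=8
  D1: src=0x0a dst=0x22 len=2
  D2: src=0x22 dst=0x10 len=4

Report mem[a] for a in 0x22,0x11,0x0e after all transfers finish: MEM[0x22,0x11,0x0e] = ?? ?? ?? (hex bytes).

MEM[0x22,0x11,0x0e] = 84 31 04

[0] 0x1b->0x0c len=8 : f0 5f 04 c6 ff 8b 92 ea
[1] 0x0a->0x22 len=2 : 84 31
[2] 0x22->0x10 len=4 : 84 31 66 f5
query mem[0x22]=0x84, mem[0x11]=0x31, mem[0x0e]=0x04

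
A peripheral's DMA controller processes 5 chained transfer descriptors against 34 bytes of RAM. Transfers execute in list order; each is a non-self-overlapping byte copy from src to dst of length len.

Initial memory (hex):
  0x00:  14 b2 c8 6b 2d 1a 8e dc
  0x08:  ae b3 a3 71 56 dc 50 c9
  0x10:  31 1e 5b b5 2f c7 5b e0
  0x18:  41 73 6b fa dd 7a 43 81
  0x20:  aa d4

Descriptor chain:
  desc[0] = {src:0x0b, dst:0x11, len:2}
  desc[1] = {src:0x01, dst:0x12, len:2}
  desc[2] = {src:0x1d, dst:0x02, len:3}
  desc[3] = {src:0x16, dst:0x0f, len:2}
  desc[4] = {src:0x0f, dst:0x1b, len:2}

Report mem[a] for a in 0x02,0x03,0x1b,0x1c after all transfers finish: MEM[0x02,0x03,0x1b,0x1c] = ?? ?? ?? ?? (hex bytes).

#0 dst[0x11+2] := {0x71,0x56}
#1 dst[0x12+2] := {0xb2,0xc8}
#2 dst[0x02+3] := {0x7a,0x43,0x81}
#3 dst[0x0f+2] := {0x5b,0xe0}
#4 dst[0x1b+2] := {0x5b,0xe0}
query mem[0x02]=0x7a, mem[0x03]=0x43, mem[0x1b]=0x5b, mem[0x1c]=0xe0

MEM[0x02,0x03,0x1b,0x1c] = 7a 43 5b e0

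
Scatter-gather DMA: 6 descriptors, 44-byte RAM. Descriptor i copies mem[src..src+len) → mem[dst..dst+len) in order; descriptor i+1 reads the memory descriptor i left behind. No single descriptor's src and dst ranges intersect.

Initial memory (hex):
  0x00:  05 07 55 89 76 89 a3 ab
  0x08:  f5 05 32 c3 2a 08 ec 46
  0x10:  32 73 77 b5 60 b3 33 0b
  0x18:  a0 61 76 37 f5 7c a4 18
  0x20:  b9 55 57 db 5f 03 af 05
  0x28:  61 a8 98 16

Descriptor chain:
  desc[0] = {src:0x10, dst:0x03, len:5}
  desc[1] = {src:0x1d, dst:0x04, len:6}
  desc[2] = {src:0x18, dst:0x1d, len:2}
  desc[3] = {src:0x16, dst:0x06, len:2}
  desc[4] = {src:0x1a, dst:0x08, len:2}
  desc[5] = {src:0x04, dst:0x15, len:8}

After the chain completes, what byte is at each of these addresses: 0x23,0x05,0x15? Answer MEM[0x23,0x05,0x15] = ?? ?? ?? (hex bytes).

  after D0: wrote 5B at 0x03 = 327377b560
  after D1: wrote 6B at 0x04 = 7ca418b95557
  after D2: wrote 2B at 0x1d = a061
  after D3: wrote 2B at 0x06 = 330b
  after D4: wrote 2B at 0x08 = 7637
  after D5: wrote 8B at 0x15 = 7ca4330b763732c3
query mem[0x23]=0xdb, mem[0x05]=0xa4, mem[0x15]=0x7c

MEM[0x23,0x05,0x15] = db a4 7c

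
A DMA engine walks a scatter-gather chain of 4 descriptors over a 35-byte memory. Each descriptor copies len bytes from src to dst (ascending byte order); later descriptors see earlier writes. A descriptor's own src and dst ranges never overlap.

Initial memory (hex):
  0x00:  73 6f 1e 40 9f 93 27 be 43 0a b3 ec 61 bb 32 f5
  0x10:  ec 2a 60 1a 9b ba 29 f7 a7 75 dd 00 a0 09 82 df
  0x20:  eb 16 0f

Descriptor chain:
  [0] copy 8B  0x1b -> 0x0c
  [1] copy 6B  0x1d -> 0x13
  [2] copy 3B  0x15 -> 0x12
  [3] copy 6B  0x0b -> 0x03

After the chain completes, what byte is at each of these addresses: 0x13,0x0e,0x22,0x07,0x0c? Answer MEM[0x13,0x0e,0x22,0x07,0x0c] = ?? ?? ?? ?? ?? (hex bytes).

#0 dst[0x0c+8] := {0x00,0xa0,0x09,0x82,0xdf,0xeb,0x16,0x0f}
#1 dst[0x13+6] := {0x09,0x82,0xdf,0xeb,0x16,0x0f}
#2 dst[0x12+3] := {0xdf,0xeb,0x16}
#3 dst[0x03+6] := {0xec,0x00,0xa0,0x09,0x82,0xdf}
query mem[0x13]=0xeb, mem[0x0e]=0x09, mem[0x22]=0x0f, mem[0x07]=0x82, mem[0x0c]=0x00

MEM[0x13,0x0e,0x22,0x07,0x0c] = eb 09 0f 82 00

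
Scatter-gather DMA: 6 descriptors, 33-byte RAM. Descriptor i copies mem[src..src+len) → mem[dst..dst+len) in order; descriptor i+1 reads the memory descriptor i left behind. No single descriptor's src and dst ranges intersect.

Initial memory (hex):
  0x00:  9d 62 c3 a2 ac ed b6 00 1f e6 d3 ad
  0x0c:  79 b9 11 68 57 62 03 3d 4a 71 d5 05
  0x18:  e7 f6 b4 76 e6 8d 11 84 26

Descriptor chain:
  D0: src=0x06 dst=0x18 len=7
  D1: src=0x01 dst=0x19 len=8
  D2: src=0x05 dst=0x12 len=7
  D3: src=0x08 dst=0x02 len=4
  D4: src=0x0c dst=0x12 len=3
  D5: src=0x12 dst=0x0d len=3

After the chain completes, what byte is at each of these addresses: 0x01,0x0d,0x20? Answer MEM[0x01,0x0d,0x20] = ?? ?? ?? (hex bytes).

[0] 0x06->0x18 len=7 : b6 00 1f e6 d3 ad 79
[1] 0x01->0x19 len=8 : 62 c3 a2 ac ed b6 00 1f
[2] 0x05->0x12 len=7 : ed b6 00 1f e6 d3 ad
[3] 0x08->0x02 len=4 : 1f e6 d3 ad
[4] 0x0c->0x12 len=3 : 79 b9 11
[5] 0x12->0x0d len=3 : 79 b9 11
query mem[0x01]=0x62, mem[0x0d]=0x79, mem[0x20]=0x1f

MEM[0x01,0x0d,0x20] = 62 79 1f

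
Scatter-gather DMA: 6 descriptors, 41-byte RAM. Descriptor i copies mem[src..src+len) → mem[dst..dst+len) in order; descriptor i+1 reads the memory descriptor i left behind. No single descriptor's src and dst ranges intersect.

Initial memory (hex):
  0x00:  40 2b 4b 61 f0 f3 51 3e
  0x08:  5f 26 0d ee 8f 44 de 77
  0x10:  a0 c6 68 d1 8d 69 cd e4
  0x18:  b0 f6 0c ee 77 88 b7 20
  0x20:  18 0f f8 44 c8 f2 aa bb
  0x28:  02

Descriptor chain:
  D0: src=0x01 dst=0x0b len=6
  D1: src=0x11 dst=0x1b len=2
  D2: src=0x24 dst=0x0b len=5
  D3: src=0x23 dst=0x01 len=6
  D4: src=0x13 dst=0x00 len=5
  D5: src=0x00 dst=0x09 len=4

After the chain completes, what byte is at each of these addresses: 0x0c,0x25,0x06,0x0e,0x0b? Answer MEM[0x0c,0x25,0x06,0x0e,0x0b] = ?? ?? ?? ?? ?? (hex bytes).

MEM[0x0c,0x25,0x06,0x0e,0x0b] = cd f2 02 bb 69

D0: mem[0x0b..0x10] <- [2b 4b 61 f0 f3 51]
D1: mem[0x1b..0x1c] <- [c6 68]
D2: mem[0x0b..0x0f] <- [c8 f2 aa bb 02]
D3: mem[0x01..0x06] <- [44 c8 f2 aa bb 02]
D4: mem[0x00..0x04] <- [d1 8d 69 cd e4]
D5: mem[0x09..0x0c] <- [d1 8d 69 cd]
query mem[0x0c]=0xcd, mem[0x25]=0xf2, mem[0x06]=0x02, mem[0x0e]=0xbb, mem[0x0b]=0x69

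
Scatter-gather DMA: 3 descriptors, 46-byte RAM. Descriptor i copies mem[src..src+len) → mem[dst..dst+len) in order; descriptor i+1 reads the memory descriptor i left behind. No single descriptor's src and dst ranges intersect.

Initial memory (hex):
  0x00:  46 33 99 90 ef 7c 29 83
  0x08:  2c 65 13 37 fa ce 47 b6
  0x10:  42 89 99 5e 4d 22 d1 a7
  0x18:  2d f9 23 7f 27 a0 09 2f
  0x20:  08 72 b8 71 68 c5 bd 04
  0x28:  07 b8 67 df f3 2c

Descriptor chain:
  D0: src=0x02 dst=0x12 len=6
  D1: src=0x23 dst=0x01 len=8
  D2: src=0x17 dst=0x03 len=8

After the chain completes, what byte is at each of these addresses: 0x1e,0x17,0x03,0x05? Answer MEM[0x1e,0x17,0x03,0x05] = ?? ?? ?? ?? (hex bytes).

D0: mem[0x12..0x17] <- [99 90 ef 7c 29 83]
D1: mem[0x01..0x08] <- [71 68 c5 bd 04 07 b8 67]
D2: mem[0x03..0x0a] <- [83 2d f9 23 7f 27 a0 09]
query mem[0x1e]=0x09, mem[0x17]=0x83, mem[0x03]=0x83, mem[0x05]=0xf9

MEM[0x1e,0x17,0x03,0x05] = 09 83 83 f9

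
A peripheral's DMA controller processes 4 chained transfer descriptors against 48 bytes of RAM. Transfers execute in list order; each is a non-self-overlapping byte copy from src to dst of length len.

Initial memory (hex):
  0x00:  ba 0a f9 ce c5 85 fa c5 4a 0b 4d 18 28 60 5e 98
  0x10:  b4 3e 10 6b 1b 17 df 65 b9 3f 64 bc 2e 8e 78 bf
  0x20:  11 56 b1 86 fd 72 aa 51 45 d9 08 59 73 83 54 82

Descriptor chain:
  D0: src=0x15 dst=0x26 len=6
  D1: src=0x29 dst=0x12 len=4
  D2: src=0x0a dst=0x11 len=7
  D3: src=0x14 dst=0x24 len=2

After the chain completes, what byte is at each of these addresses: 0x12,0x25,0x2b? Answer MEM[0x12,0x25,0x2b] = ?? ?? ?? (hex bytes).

MEM[0x12,0x25,0x2b] = 18 5e 64

[0] 0x15->0x26 len=6 : 17 df 65 b9 3f 64
[1] 0x29->0x12 len=4 : b9 3f 64 73
[2] 0x0a->0x11 len=7 : 4d 18 28 60 5e 98 b4
[3] 0x14->0x24 len=2 : 60 5e
query mem[0x12]=0x18, mem[0x25]=0x5e, mem[0x2b]=0x64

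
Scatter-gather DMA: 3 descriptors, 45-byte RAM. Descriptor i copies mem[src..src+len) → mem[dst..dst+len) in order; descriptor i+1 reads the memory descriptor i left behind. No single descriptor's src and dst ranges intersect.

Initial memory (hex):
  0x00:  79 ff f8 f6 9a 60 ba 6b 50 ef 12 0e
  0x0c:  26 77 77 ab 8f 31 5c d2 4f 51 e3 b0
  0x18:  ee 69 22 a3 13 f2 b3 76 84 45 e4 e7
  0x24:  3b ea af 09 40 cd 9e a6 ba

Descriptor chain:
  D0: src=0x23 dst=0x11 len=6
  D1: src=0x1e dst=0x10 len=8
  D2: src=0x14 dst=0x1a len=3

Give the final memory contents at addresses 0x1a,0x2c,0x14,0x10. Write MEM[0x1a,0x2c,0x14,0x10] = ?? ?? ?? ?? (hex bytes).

MEM[0x1a,0x2c,0x14,0x10] = e4 ba e4 b3

[0] 0x23->0x11 len=6 : e7 3b ea af 09 40
[1] 0x1e->0x10 len=8 : b3 76 84 45 e4 e7 3b ea
[2] 0x14->0x1a len=3 : e4 e7 3b
query mem[0x1a]=0xe4, mem[0x2c]=0xba, mem[0x14]=0xe4, mem[0x10]=0xb3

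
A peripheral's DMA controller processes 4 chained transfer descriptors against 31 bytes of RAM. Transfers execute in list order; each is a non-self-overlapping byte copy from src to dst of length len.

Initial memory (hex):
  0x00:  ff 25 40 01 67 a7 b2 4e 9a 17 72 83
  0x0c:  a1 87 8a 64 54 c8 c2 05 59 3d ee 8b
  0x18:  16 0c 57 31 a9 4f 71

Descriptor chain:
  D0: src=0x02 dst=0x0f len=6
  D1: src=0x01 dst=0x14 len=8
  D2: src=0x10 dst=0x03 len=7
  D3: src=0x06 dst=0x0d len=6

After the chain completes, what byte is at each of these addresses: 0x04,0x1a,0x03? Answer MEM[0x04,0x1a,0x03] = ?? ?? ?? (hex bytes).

[0] 0x02->0x0f len=6 : 40 01 67 a7 b2 4e
[1] 0x01->0x14 len=8 : 25 40 01 67 a7 b2 4e 9a
[2] 0x10->0x03 len=7 : 01 67 a7 b2 25 40 01
[3] 0x06->0x0d len=6 : b2 25 40 01 72 83
query mem[0x04]=0x67, mem[0x1a]=0x4e, mem[0x03]=0x01

MEM[0x04,0x1a,0x03] = 67 4e 01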